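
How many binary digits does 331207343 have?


331207343 in base 2 = 10011101111011101001010101111
Number of digits = 29

29 digits (base 2)


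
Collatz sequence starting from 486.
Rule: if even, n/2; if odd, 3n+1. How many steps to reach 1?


486 → 243 → 730 → 365 → 1096 → 548 → 274 → 137 → 412 → 206 → 103 → 310 → 155 → 466 → 233 → 700 → 350 → 175 → 526 → 263 → 790 → 395 → 1186 → 593 → 1780 → 890 → 445 → 1336 → 668 → 334 → 167 → 502 → 251 → 754 → 377 → 1132 → 566 → 283 → 850 → 425 → 1276 → 638 → 319 → 958 → 479 → 1438 → 719 → 2158 → 1079 → 3238 → 1619 → 4858 → 2429 → 7288 → 3644 → 1822 → 911 → 2734 → 1367 → 4102 → 2051 → 6154 → 3077 → 9232 → 4616 → 2308 → 1154 → 577 → 1732 → 866 → 433 → 1300 → 650 → 325 → 976 → 488 → 244 → 122 → 61 → 184 → 92 → 46 → 23 → 70 → 35 → 106 → 53 → 160 → 80 → 40 → 20 → 10 → 5 → 16 → 8 → 4 → 2 → 1
Total steps = 97

97 steps


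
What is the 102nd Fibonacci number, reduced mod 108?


F(k) mod 108 for k=1..102:
1, 1, 2, 3, 5, 8, 13, 21, 34, 55, 89, 36, 17, 53, 70, 15, 85, 100, 77, 69, 38, 107, 37, 36, 73, 1, 74, 75, 41, 8, 49, 57, 106, 55, 53, 0, 53, 53, 106, 51, 49, 100, 41, 33, 74, 107, 73, 72, 37, 1, 38, 39, 77, 8, 85, 93, 70, 55, 17, 72, 89, 53, 34, 87, 13, 100, 5, 105, 2, 107, 1, 0, 1, 1, 2, 3, 5, 8, 13, 21, 34, 55, 89, 36, 17, 53, 70, 15, 85, 100, 77, 69, 38, 107, 37, 36, 73, 1, 74, 75, 41, 8
F(102) mod 108 = 8


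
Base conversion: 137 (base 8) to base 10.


137 (base 8) = 95 (decimal)
95 (decimal) = 95 (base 10)


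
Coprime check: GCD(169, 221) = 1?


Euclidean algorithm:
221 = 1 * 169 + 52
169 = 3 * 52 + 13
52 = 4 * 13 + 0
GCD(169, 221) = 13

No, not coprime (GCD = 13)


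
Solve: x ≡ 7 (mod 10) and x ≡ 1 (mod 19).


M = 10*19 = 190
M1 = M/10 = 19, M2 = M/19 = 10
M1^(-1) mod 10 = 9, M2^(-1) mod 19 = 2
x = 7*19*9 + 1*10*2 = 1217
1217 mod 190 = 77
Check: 77 mod 10 = 7 ✓, 77 mod 19 = 1 ✓

x ≡ 77 (mod 190)


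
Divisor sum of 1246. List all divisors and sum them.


Divisors of 1246: 1, 2, 7, 14, 89, 178, 623, 1246
Sum = 1 + 2 + 7 + 14 + 89 + 178 + 623 + 1246 = 2160

σ(1246) = 2160


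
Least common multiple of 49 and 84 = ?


GCD(49, 84) = 7
LCM = 49*84/7 = 4116/7 = 588

LCM = 588


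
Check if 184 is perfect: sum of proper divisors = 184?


Proper divisors of 184: 1, 2, 4, 8, 23, 46, 92
Sum = 1 + 2 + 4 + 8 + 23 + 46 + 92 = 176

No, 184 is not perfect (176 ≠ 184)


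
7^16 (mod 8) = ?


7^1 mod 8 = 7
7^2 mod 8 = 1
7^3 mod 8 = 7
7^4 mod 8 = 1
7^5 mod 8 = 7
7^6 mod 8 = 1
7^7 mod 8 = 7
7^8 mod 8 = 1
7^9 mod 8 = 7
7^10 mod 8 = 1
7^11 mod 8 = 7
7^12 mod 8 = 1
7^13 mod 8 = 7
7^14 mod 8 = 1
7^15 mod 8 = 7
7^16 mod 8 = 1


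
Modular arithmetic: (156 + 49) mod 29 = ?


156 + 49 = 205
205 mod 29 = 2


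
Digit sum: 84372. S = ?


8 + 4 + 3 + 7 + 2 = 24


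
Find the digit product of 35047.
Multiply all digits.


3 × 5 × 0 × 4 × 7 = 0


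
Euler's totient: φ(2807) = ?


2807 = 7 × 401
Prime factors: 7, 401
φ(2807) = 2807 × (1-1/7) × (1-1/401)
= 2807 × 6/7 × 400/401 = 2400

φ(2807) = 2400


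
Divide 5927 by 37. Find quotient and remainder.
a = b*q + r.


5927 = 37 * 160 + 7
Check: 5920 + 7 = 5927

q = 160, r = 7


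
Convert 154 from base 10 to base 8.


154 (base 10) = 154 (decimal)
154 (decimal) = 232 (base 8)


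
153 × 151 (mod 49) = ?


153 × 151 = 23103
23103 mod 49 = 24


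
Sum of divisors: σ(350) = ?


Divisors of 350: 1, 2, 5, 7, 10, 14, 25, 35, 50, 70, 175, 350
Sum = 1 + 2 + 5 + 7 + 10 + 14 + 25 + 35 + 50 + 70 + 175 + 350 = 744

σ(350) = 744


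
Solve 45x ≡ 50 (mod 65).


GCD(45, 65) = 5 divides 50
Divide: 9x ≡ 10 (mod 13)
x ≡ 4 (mod 13)


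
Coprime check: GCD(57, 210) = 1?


Euclidean algorithm:
210 = 3 * 57 + 39
57 = 1 * 39 + 18
39 = 2 * 18 + 3
18 = 6 * 3 + 0
GCD(57, 210) = 3

No, not coprime (GCD = 3)


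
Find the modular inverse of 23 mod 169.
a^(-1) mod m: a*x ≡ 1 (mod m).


Use the extended Euclidean algorithm on (169, 23); each row r = 169*s + 23*t:
r=169, s=1, t=0
r=23, s=0, t=1
q=7: r=8, s=1, t=-7   [169*(1) + 23*(-7) = 8]
q=2: r=7, s=-2, t=15   [169*(-2) + 23*(15) = 7]
q=1: r=1, s=3, t=-22   [169*(3) + 23*(-22) = 1]
q=7: r=0, s=-23, t=169   [169*(-23) + 23*(169) = 0]
GCD = 1 with t = -22, so 23*(-22) ≡ 1 (mod 169)
Inverse = -22 mod 169 = 147
Check: 23 * 147 = 3381 ≡ 1 (mod 169)

23^(-1) ≡ 147 (mod 169)


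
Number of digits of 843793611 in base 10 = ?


843793611 has 9 digits in base 10
floor(log10(843793611)) + 1 = floor(8.9262) + 1 = 9

9 digits (base 10)


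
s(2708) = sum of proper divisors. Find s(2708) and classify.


Proper divisors: 1, 2, 4, 677, 1354
Sum = 1 + 2 + 4 + 677 + 1354 = 2038
2038 < 2708 → deficient

s(2708) = 2038 (deficient)


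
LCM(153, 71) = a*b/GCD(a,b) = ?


GCD(153, 71) = 1
LCM = 153*71/1 = 10863/1 = 10863

LCM = 10863


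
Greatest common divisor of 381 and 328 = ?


381 = 1 * 328 + 53
328 = 6 * 53 + 10
53 = 5 * 10 + 3
10 = 3 * 3 + 1
3 = 3 * 1 + 0
GCD = 1


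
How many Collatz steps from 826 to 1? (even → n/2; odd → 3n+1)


826 → 413 → 1240 → 620 → 310 → 155 → 466 → 233 → 700 → 350 → 175 → 526 → 263 → 790 → 395 → 1186 → 593 → 1780 → 890 → 445 → 1336 → 668 → 334 → 167 → 502 → 251 → 754 → 377 → 1132 → 566 → 283 → 850 → 425 → 1276 → 638 → 319 → 958 → 479 → 1438 → 719 → 2158 → 1079 → 3238 → 1619 → 4858 → 2429 → 7288 → 3644 → 1822 → 911 → 2734 → 1367 → 4102 → 2051 → 6154 → 3077 → 9232 → 4616 → 2308 → 1154 → 577 → 1732 → 866 → 433 → 1300 → 650 → 325 → 976 → 488 → 244 → 122 → 61 → 184 → 92 → 46 → 23 → 70 → 35 → 106 → 53 → 160 → 80 → 40 → 20 → 10 → 5 → 16 → 8 → 4 → 2 → 1
Total steps = 90

90 steps


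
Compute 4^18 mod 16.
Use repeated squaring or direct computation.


4^1 mod 16 = 4
4^2 mod 16 = 0
4^3 mod 16 = 0
4^4 mod 16 = 0
4^5 mod 16 = 0
4^6 mod 16 = 0
4^7 mod 16 = 0
4^8 mod 16 = 0
4^9 mod 16 = 0
4^10 mod 16 = 0
4^11 mod 16 = 0
4^12 mod 16 = 0
4^13 mod 16 = 0
4^14 mod 16 = 0
4^15 mod 16 = 0
4^16 mod 16 = 0
4^17 mod 16 = 0
4^18 mod 16 = 0


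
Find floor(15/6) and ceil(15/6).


15/6 = 2.5000
floor = 2
ceil = 3

floor = 2, ceil = 3


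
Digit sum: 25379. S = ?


2 + 5 + 3 + 7 + 9 = 26


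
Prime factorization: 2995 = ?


2995 / 5 = 599
599 / 599 = 1
2995 = 5 × 599


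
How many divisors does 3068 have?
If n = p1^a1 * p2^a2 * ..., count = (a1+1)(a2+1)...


3068 = 2^2 × 13^1 × 59^1
d(3068) = (2+1) × (1+1) × (1+1) = 12

12 divisors


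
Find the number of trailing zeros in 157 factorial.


floor(157/5) = 31
floor(157/25) = 6
floor(157/125) = 1
Total = 38

38 trailing zeros


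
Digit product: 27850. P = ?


2 × 7 × 8 × 5 × 0 = 0


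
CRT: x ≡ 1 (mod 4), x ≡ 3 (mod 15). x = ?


M = 4*15 = 60
M1 = M/4 = 15, M2 = M/15 = 4
M1^(-1) mod 4 = 3, M2^(-1) mod 15 = 4
x = 1*15*3 + 3*4*4 = 93
93 mod 60 = 33
Check: 33 mod 4 = 1 ✓, 33 mod 15 = 3 ✓

x ≡ 33 (mod 60)


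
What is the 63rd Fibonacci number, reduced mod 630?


F(k) mod 630 for k=1..63:
1, 1, 2, 3, 5, 8, 13, 21, 34, 55, 89, 144, 233, 377, 610, 357, 337, 64, 401, 465, 236, 71, 307, 378, 55, 433, 488, 291, 149, 440, 589, 399, 358, 127, 485, 612, 467, 449, 286, 105, 391, 496, 257, 123, 380, 503, 253, 126, 379, 505, 254, 129, 383, 512, 265, 147, 412, 559, 341, 270, 611, 251, 232
F(63) mod 630 = 232


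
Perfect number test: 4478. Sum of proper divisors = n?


Proper divisors of 4478: 1, 2, 2239
Sum = 1 + 2 + 2239 = 2242

No, 4478 is not perfect (2242 ≠ 4478)


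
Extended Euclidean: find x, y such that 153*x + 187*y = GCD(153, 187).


Tabular extended Euclidean (each row: r = 153*s + 187*t):
r=153, s=1, t=0
r=187, s=0, t=1
q=0: r=153, s=1, t=0   [153*(1) + 187*(0) = 153]
q=1: r=34, s=-1, t=1   [153*(-1) + 187*(1) = 34]
q=4: r=17, s=5, t=-4   [153*(5) + 187*(-4) = 17]
q=2: r=0, s=-11, t=9   [153*(-11) + 187*(9) = 0]
GCD = 17; from the row with r=17: x=5, y=-4
Check: 153*(5) + 187*(-4) = 765 - 748 = 17

GCD = 17, x = 5, y = -4


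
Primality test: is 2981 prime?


2981 / 11 = 271 (exact division)
2981 is NOT prime.

No, 2981 is not prime


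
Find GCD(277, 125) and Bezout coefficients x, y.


Tabular extended Euclidean (each row: r = 277*s + 125*t):
r=277, s=1, t=0
r=125, s=0, t=1
q=2: r=27, s=1, t=-2   [277*(1) + 125*(-2) = 27]
q=4: r=17, s=-4, t=9   [277*(-4) + 125*(9) = 17]
q=1: r=10, s=5, t=-11   [277*(5) + 125*(-11) = 10]
q=1: r=7, s=-9, t=20   [277*(-9) + 125*(20) = 7]
q=1: r=3, s=14, t=-31   [277*(14) + 125*(-31) = 3]
q=2: r=1, s=-37, t=82   [277*(-37) + 125*(82) = 1]
q=3: r=0, s=125, t=-277   [277*(125) + 125*(-277) = 0]
GCD = 1; from the row with r=1: x=-37, y=82
Check: 277*(-37) + 125*(82) = -10249 + 10250 = 1

GCD = 1, x = -37, y = 82


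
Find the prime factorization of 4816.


4816 / 2 = 2408
2408 / 2 = 1204
1204 / 2 = 602
602 / 2 = 301
301 / 7 = 43
43 / 43 = 1
4816 = 2^4 × 7 × 43


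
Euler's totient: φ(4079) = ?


4079 = 4079
Prime factors: 4079
φ(4079) = 4079 × (1-1/4079)
= 4079 × 4078/4079 = 4078

φ(4079) = 4078


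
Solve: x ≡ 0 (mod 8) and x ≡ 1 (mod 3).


M = 8*3 = 24
M1 = M/8 = 3, M2 = M/3 = 8
M1^(-1) mod 8 = 3, M2^(-1) mod 3 = 2
x = 0*3*3 + 1*8*2 = 16
16 mod 24 = 16
Check: 16 mod 8 = 0 ✓, 16 mod 3 = 1 ✓

x ≡ 16 (mod 24)


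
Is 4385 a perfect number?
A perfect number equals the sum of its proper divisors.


Proper divisors of 4385: 1, 5, 877
Sum = 1 + 5 + 877 = 883

No, 4385 is not perfect (883 ≠ 4385)


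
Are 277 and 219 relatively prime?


Euclidean algorithm:
277 = 1 * 219 + 58
219 = 3 * 58 + 45
58 = 1 * 45 + 13
45 = 3 * 13 + 6
13 = 2 * 6 + 1
6 = 6 * 1 + 0
GCD(277, 219) = 1

Yes, coprime (GCD = 1)


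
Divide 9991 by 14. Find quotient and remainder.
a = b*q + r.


9991 = 14 * 713 + 9
Check: 9982 + 9 = 9991

q = 713, r = 9


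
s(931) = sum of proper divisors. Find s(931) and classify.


Proper divisors: 1, 7, 19, 49, 133
Sum = 1 + 7 + 19 + 49 + 133 = 209
209 < 931 → deficient

s(931) = 209 (deficient)


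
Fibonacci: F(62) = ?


Sequence: 1, 1, 2, 3, 5, 8, 13, 21, 34, 55, 89, 144, 233, 377, 610, 987, 1597, 2584, 4181, 6765, 10946, 17711, 28657, 46368, 75025, 121393, 196418, 317811, 514229, 832040, 1346269, 2178309, 3524578, 5702887, 9227465, 14930352, 24157817, 39088169, 63245986, 102334155, 165580141, 267914296, 433494437, 701408733, 1134903170, 1836311903, 2971215073, 4807526976, 7778742049, 12586269025, 20365011074, 32951280099, 53316291173, 86267571272, 139583862445, 225851433717, 365435296162, 591286729879, 956722026041, 1548008755920, 2504730781961, 4052739537881
F(62) = 4052739537881


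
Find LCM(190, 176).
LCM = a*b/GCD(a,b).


GCD(190, 176) = 2
LCM = 190*176/2 = 33440/2 = 16720

LCM = 16720


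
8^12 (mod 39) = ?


8^1 mod 39 = 8
8^2 mod 39 = 25
8^3 mod 39 = 5
8^4 mod 39 = 1
8^5 mod 39 = 8
8^6 mod 39 = 25
8^7 mod 39 = 5
8^8 mod 39 = 1
8^9 mod 39 = 8
8^10 mod 39 = 25
8^11 mod 39 = 5
8^12 mod 39 = 1


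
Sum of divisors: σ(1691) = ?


Divisors of 1691: 1, 19, 89, 1691
Sum = 1 + 19 + 89 + 1691 = 1800

σ(1691) = 1800


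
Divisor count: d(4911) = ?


4911 = 3^1 × 1637^1
d(4911) = (1+1) × (1+1) = 4

4 divisors


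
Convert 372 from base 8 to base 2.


372 (base 8) = 250 (decimal)
250 (decimal) = 11111010 (base 2)


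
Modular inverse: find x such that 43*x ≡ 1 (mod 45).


Use the extended Euclidean algorithm on (45, 43); each row r = 45*s + 43*t:
r=45, s=1, t=0
r=43, s=0, t=1
q=1: r=2, s=1, t=-1   [45*(1) + 43*(-1) = 2]
q=21: r=1, s=-21, t=22   [45*(-21) + 43*(22) = 1]
q=2: r=0, s=43, t=-45   [45*(43) + 43*(-45) = 0]
GCD = 1 with t = 22, so 43*(22) ≡ 1 (mod 45)
Inverse = 22 mod 45 = 22
Check: 43 * 22 = 946 ≡ 1 (mod 45)

43^(-1) ≡ 22 (mod 45)


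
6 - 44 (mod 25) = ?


6 - 44 = -38
-38 mod 25 = 12


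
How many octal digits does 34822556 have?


34822556 in base 8 = 204654634
Number of digits = 9

9 digits (base 8)


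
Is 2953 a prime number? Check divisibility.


Check divisors up to sqrt(2953) = 54.3415
No divisors found.
2953 is prime.

Yes, 2953 is prime


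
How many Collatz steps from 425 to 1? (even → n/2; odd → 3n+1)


425 → 1276 → 638 → 319 → 958 → 479 → 1438 → 719 → 2158 → 1079 → 3238 → 1619 → 4858 → 2429 → 7288 → 3644 → 1822 → 911 → 2734 → 1367 → 4102 → 2051 → 6154 → 3077 → 9232 → 4616 → 2308 → 1154 → 577 → 1732 → 866 → 433 → 1300 → 650 → 325 → 976 → 488 → 244 → 122 → 61 → 184 → 92 → 46 → 23 → 70 → 35 → 106 → 53 → 160 → 80 → 40 → 20 → 10 → 5 → 16 → 8 → 4 → 2 → 1
Total steps = 58

58 steps


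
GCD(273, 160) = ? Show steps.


273 = 1 * 160 + 113
160 = 1 * 113 + 47
113 = 2 * 47 + 19
47 = 2 * 19 + 9
19 = 2 * 9 + 1
9 = 9 * 1 + 0
GCD = 1


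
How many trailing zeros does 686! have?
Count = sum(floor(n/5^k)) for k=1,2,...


floor(686/5) = 137
floor(686/25) = 27
floor(686/125) = 5
floor(686/625) = 1
Total = 170

170 trailing zeros


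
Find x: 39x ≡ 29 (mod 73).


GCD(39, 73) = 1, unique solution
a^(-1) mod 73 = 15
x = 15 * 29 mod 73 = 70

x ≡ 70 (mod 73)


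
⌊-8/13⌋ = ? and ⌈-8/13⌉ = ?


-8/13 = -0.6154
floor = -1
ceil = 0

floor = -1, ceil = 0


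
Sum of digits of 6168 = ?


6 + 1 + 6 + 8 = 21


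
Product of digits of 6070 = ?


6 × 0 × 7 × 0 = 0


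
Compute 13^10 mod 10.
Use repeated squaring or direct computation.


13^1 mod 10 = 3
13^2 mod 10 = 9
13^3 mod 10 = 7
13^4 mod 10 = 1
13^5 mod 10 = 3
13^6 mod 10 = 9
13^7 mod 10 = 7
13^8 mod 10 = 1
13^9 mod 10 = 3
13^10 mod 10 = 9


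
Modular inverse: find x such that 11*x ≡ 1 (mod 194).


Use the extended Euclidean algorithm on (194, 11); each row r = 194*s + 11*t:
r=194, s=1, t=0
r=11, s=0, t=1
q=17: r=7, s=1, t=-17   [194*(1) + 11*(-17) = 7]
q=1: r=4, s=-1, t=18   [194*(-1) + 11*(18) = 4]
q=1: r=3, s=2, t=-35   [194*(2) + 11*(-35) = 3]
q=1: r=1, s=-3, t=53   [194*(-3) + 11*(53) = 1]
q=3: r=0, s=11, t=-194   [194*(11) + 11*(-194) = 0]
GCD = 1 with t = 53, so 11*(53) ≡ 1 (mod 194)
Inverse = 53 mod 194 = 53
Check: 11 * 53 = 583 ≡ 1 (mod 194)

11^(-1) ≡ 53 (mod 194)


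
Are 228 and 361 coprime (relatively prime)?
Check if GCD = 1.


Euclidean algorithm:
361 = 1 * 228 + 133
228 = 1 * 133 + 95
133 = 1 * 95 + 38
95 = 2 * 38 + 19
38 = 2 * 19 + 0
GCD(228, 361) = 19

No, not coprime (GCD = 19)


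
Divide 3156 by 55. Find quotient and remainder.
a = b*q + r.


3156 = 55 * 57 + 21
Check: 3135 + 21 = 3156

q = 57, r = 21


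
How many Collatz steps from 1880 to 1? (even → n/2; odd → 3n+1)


1880 → 940 → 470 → 235 → 706 → 353 → 1060 → 530 → 265 → 796 → 398 → 199 → 598 → 299 → 898 → 449 → 1348 → 674 → 337 → 1012 → 506 → 253 → 760 → 380 → 190 → 95 → 286 → 143 → 430 → 215 → 646 → 323 → 970 → 485 → 1456 → 728 → 364 → 182 → 91 → 274 → 137 → 412 → 206 → 103 → 310 → 155 → 466 → 233 → 700 → 350 → 175 → 526 → 263 → 790 → 395 → 1186 → 593 → 1780 → 890 → 445 → 1336 → 668 → 334 → 167 → 502 → 251 → 754 → 377 → 1132 → 566 → 283 → 850 → 425 → 1276 → 638 → 319 → 958 → 479 → 1438 → 719 → 2158 → 1079 → 3238 → 1619 → 4858 → 2429 → 7288 → 3644 → 1822 → 911 → 2734 → 1367 → 4102 → 2051 → 6154 → 3077 → 9232 → 4616 → 2308 → 1154 → 577 → 1732 → 866 → 433 → 1300 → 650 → 325 → 976 → 488 → 244 → 122 → 61 → 184 → 92 → 46 → 23 → 70 → 35 → 106 → 53 → 160 → 80 → 40 → 20 → 10 → 5 → 16 → 8 → 4 → 2 → 1
Total steps = 130

130 steps


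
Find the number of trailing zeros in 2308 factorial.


floor(2308/5) = 461
floor(2308/25) = 92
floor(2308/125) = 18
floor(2308/625) = 3
Total = 574

574 trailing zeros


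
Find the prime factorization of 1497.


1497 / 3 = 499
499 / 499 = 1
1497 = 3 × 499


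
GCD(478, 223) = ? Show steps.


478 = 2 * 223 + 32
223 = 6 * 32 + 31
32 = 1 * 31 + 1
31 = 31 * 1 + 0
GCD = 1


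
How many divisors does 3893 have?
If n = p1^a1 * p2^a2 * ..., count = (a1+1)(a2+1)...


3893 = 17^1 × 229^1
d(3893) = (1+1) × (1+1) = 4

4 divisors


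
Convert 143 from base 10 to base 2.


143 (base 10) = 143 (decimal)
143 (decimal) = 10001111 (base 2)


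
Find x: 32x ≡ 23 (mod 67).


GCD(32, 67) = 1, unique solution
a^(-1) mod 67 = 44
x = 44 * 23 mod 67 = 7

x ≡ 7 (mod 67)


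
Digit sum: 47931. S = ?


4 + 7 + 9 + 3 + 1 = 24


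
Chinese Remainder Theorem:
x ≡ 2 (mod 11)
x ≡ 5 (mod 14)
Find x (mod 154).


M = 11*14 = 154
M1 = M/11 = 14, M2 = M/14 = 11
M1^(-1) mod 11 = 4, M2^(-1) mod 14 = 9
x = 2*14*4 + 5*11*9 = 607
607 mod 154 = 145
Check: 145 mod 11 = 2 ✓, 145 mod 14 = 5 ✓

x ≡ 145 (mod 154)


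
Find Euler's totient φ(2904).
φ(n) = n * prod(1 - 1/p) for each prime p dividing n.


2904 = 2^3 × 3 × 11^2
Prime factors: 2, 3, 11
φ(2904) = 2904 × (1-1/2) × (1-1/3) × (1-1/11)
= 2904 × 1/2 × 2/3 × 10/11 = 880

φ(2904) = 880


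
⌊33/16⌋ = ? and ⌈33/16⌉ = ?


33/16 = 2.0625
floor = 2
ceil = 3

floor = 2, ceil = 3


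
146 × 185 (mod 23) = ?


146 × 185 = 27010
27010 mod 23 = 8


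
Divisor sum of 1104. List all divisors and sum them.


Divisors of 1104: 1, 2, 3, 4, 6, 8, 12, 16, 23, 24, 46, 48, 69, 92, 138, 184, 276, 368, 552, 1104
Sum = 1 + 2 + 3 + 4 + 6 + 8 + 12 + 16 + 23 + 24 + 46 + 48 + 69 + 92 + 138 + 184 + 276 + 368 + 552 + 1104 = 2976

σ(1104) = 2976


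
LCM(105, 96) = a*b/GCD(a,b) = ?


GCD(105, 96) = 3
LCM = 105*96/3 = 10080/3 = 3360

LCM = 3360


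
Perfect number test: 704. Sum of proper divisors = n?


Proper divisors of 704: 1, 2, 4, 8, 11, 16, 22, 32, 44, 64, 88, 176, 352
Sum = 1 + 2 + 4 + 8 + 11 + 16 + 22 + 32 + 44 + 64 + 88 + 176 + 352 = 820

No, 704 is not perfect (820 ≠ 704)


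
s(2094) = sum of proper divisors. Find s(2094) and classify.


Proper divisors: 1, 2, 3, 6, 349, 698, 1047
Sum = 1 + 2 + 3 + 6 + 349 + 698 + 1047 = 2106
2106 > 2094 → abundant

s(2094) = 2106 (abundant)


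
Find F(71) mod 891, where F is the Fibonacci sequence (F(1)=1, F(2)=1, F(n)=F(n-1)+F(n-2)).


F(k) mod 891 for k=1..71:
1, 1, 2, 3, 5, 8, 13, 21, 34, 55, 89, 144, 233, 377, 610, 96, 706, 802, 617, 528, 254, 782, 145, 36, 181, 217, 398, 615, 122, 737, 859, 705, 673, 487, 269, 756, 134, 890, 133, 132, 265, 397, 662, 168, 830, 107, 46, 153, 199, 352, 551, 12, 563, 575, 247, 822, 178, 109, 287, 396, 683, 188, 871, 168, 148, 316, 464, 780, 353, 242, 595
F(71) mod 891 = 595


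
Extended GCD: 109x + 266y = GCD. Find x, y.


Tabular extended Euclidean (each row: r = 109*s + 266*t):
r=109, s=1, t=0
r=266, s=0, t=1
q=0: r=109, s=1, t=0   [109*(1) + 266*(0) = 109]
q=2: r=48, s=-2, t=1   [109*(-2) + 266*(1) = 48]
q=2: r=13, s=5, t=-2   [109*(5) + 266*(-2) = 13]
q=3: r=9, s=-17, t=7   [109*(-17) + 266*(7) = 9]
q=1: r=4, s=22, t=-9   [109*(22) + 266*(-9) = 4]
q=2: r=1, s=-61, t=25   [109*(-61) + 266*(25) = 1]
q=4: r=0, s=266, t=-109   [109*(266) + 266*(-109) = 0]
GCD = 1; from the row with r=1: x=-61, y=25
Check: 109*(-61) + 266*(25) = -6649 + 6650 = 1

GCD = 1, x = -61, y = 25


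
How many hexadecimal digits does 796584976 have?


796584976 in base 16 = 2F7AEC10
Number of digits = 8

8 digits (base 16)


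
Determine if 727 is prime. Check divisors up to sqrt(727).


Check divisors up to sqrt(727) = 26.9629
No divisors found.
727 is prime.

Yes, 727 is prime


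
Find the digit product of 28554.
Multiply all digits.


2 × 8 × 5 × 5 × 4 = 1600


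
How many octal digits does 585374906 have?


585374906 in base 8 = 4271016272
Number of digits = 10

10 digits (base 8)


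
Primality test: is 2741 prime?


Check divisors up to sqrt(2741) = 52.3546
No divisors found.
2741 is prime.

Yes, 2741 is prime


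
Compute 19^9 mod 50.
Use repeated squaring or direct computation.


19^1 mod 50 = 19
19^2 mod 50 = 11
19^3 mod 50 = 9
19^4 mod 50 = 21
19^5 mod 50 = 49
19^6 mod 50 = 31
19^7 mod 50 = 39
19^8 mod 50 = 41
19^9 mod 50 = 29


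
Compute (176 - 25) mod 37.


176 - 25 = 151
151 mod 37 = 3


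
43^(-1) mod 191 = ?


Use the extended Euclidean algorithm on (191, 43); each row r = 191*s + 43*t:
r=191, s=1, t=0
r=43, s=0, t=1
q=4: r=19, s=1, t=-4   [191*(1) + 43*(-4) = 19]
q=2: r=5, s=-2, t=9   [191*(-2) + 43*(9) = 5]
q=3: r=4, s=7, t=-31   [191*(7) + 43*(-31) = 4]
q=1: r=1, s=-9, t=40   [191*(-9) + 43*(40) = 1]
q=4: r=0, s=43, t=-191   [191*(43) + 43*(-191) = 0]
GCD = 1 with t = 40, so 43*(40) ≡ 1 (mod 191)
Inverse = 40 mod 191 = 40
Check: 43 * 40 = 1720 ≡ 1 (mod 191)

43^(-1) ≡ 40 (mod 191)


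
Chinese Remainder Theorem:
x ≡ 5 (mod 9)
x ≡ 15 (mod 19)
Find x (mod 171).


M = 9*19 = 171
M1 = M/9 = 19, M2 = M/19 = 9
M1^(-1) mod 9 = 1, M2^(-1) mod 19 = 17
x = 5*19*1 + 15*9*17 = 2390
2390 mod 171 = 167
Check: 167 mod 9 = 5 ✓, 167 mod 19 = 15 ✓

x ≡ 167 (mod 171)


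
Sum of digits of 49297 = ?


4 + 9 + 2 + 9 + 7 = 31


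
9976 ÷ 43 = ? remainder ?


9976 = 43 * 232 + 0
Check: 9976 + 0 = 9976

q = 232, r = 0


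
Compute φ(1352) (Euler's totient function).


1352 = 2^3 × 13^2
Prime factors: 2, 13
φ(1352) = 1352 × (1-1/2) × (1-1/13)
= 1352 × 1/2 × 12/13 = 624

φ(1352) = 624


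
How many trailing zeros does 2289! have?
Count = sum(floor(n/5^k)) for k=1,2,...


floor(2289/5) = 457
floor(2289/25) = 91
floor(2289/125) = 18
floor(2289/625) = 3
Total = 569

569 trailing zeros


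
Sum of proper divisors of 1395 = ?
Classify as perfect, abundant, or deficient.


Proper divisors: 1, 3, 5, 9, 15, 31, 45, 93, 155, 279, 465
Sum = 1 + 3 + 5 + 9 + 15 + 31 + 45 + 93 + 155 + 279 + 465 = 1101
1101 < 1395 → deficient

s(1395) = 1101 (deficient)


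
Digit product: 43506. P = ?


4 × 3 × 5 × 0 × 6 = 0


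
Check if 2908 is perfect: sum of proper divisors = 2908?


Proper divisors of 2908: 1, 2, 4, 727, 1454
Sum = 1 + 2 + 4 + 727 + 1454 = 2188

No, 2908 is not perfect (2188 ≠ 2908)


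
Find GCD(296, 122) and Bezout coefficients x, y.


Tabular extended Euclidean (each row: r = 296*s + 122*t):
r=296, s=1, t=0
r=122, s=0, t=1
q=2: r=52, s=1, t=-2   [296*(1) + 122*(-2) = 52]
q=2: r=18, s=-2, t=5   [296*(-2) + 122*(5) = 18]
q=2: r=16, s=5, t=-12   [296*(5) + 122*(-12) = 16]
q=1: r=2, s=-7, t=17   [296*(-7) + 122*(17) = 2]
q=8: r=0, s=61, t=-148   [296*(61) + 122*(-148) = 0]
GCD = 2; from the row with r=2: x=-7, y=17
Check: 296*(-7) + 122*(17) = -2072 + 2074 = 2

GCD = 2, x = -7, y = 17


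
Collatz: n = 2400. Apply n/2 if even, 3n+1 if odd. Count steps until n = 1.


2400 → 1200 → 600 → 300 → 150 → 75 → 226 → 113 → 340 → 170 → 85 → 256 → 128 → 64 → 32 → 16 → 8 → 4 → 2 → 1
Total steps = 19

19 steps


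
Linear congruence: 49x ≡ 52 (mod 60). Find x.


GCD(49, 60) = 1, unique solution
a^(-1) mod 60 = 49
x = 49 * 52 mod 60 = 28

x ≡ 28 (mod 60)


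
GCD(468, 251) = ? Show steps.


468 = 1 * 251 + 217
251 = 1 * 217 + 34
217 = 6 * 34 + 13
34 = 2 * 13 + 8
13 = 1 * 8 + 5
8 = 1 * 5 + 3
5 = 1 * 3 + 2
3 = 1 * 2 + 1
2 = 2 * 1 + 0
GCD = 1


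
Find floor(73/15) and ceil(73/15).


73/15 = 4.8667
floor = 4
ceil = 5

floor = 4, ceil = 5


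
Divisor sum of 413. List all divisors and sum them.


Divisors of 413: 1, 7, 59, 413
Sum = 1 + 7 + 59 + 413 = 480

σ(413) = 480


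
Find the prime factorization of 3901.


3901 / 47 = 83
83 / 83 = 1
3901 = 47 × 83


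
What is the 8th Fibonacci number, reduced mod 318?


F(k) mod 318 for k=1..8:
1, 1, 2, 3, 5, 8, 13, 21
F(8) mod 318 = 21


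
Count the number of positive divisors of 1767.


1767 = 3^1 × 19^1 × 31^1
d(1767) = (1+1) × (1+1) × (1+1) = 8

8 divisors


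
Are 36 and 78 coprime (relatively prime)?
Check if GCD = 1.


Euclidean algorithm:
78 = 2 * 36 + 6
36 = 6 * 6 + 0
GCD(36, 78) = 6

No, not coprime (GCD = 6)


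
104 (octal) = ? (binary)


104 (base 8) = 68 (decimal)
68 (decimal) = 1000100 (base 2)


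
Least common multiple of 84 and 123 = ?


GCD(84, 123) = 3
LCM = 84*123/3 = 10332/3 = 3444

LCM = 3444


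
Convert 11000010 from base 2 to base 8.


11000010 (base 2) = 194 (decimal)
194 (decimal) = 302 (base 8)


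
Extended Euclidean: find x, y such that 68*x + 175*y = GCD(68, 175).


Tabular extended Euclidean (each row: r = 68*s + 175*t):
r=68, s=1, t=0
r=175, s=0, t=1
q=0: r=68, s=1, t=0   [68*(1) + 175*(0) = 68]
q=2: r=39, s=-2, t=1   [68*(-2) + 175*(1) = 39]
q=1: r=29, s=3, t=-1   [68*(3) + 175*(-1) = 29]
q=1: r=10, s=-5, t=2   [68*(-5) + 175*(2) = 10]
q=2: r=9, s=13, t=-5   [68*(13) + 175*(-5) = 9]
q=1: r=1, s=-18, t=7   [68*(-18) + 175*(7) = 1]
q=9: r=0, s=175, t=-68   [68*(175) + 175*(-68) = 0]
GCD = 1; from the row with r=1: x=-18, y=7
Check: 68*(-18) + 175*(7) = -1224 + 1225 = 1

GCD = 1, x = -18, y = 7


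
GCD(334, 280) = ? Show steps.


334 = 1 * 280 + 54
280 = 5 * 54 + 10
54 = 5 * 10 + 4
10 = 2 * 4 + 2
4 = 2 * 2 + 0
GCD = 2


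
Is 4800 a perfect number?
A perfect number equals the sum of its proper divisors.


Proper divisors of 4800: 1, 2, 3, 4, 5, 6, 8, 10, 12, 15, 16, 20, 24, 25, 30, 32, 40, 48, 50, 60, 64, 75, 80, 96, 100, 120, 150, 160, 192, 200, 240, 300, 320, 400, 480, 600, 800, 960, 1200, 1600, 2400
Sum = 1 + 2 + 3 + 4 + 5 + 6 + 8 + 10 + 12 + 15 + 16 + 20 + 24 + 25 + 30 + 32 + 40 + 48 + 50 + 60 + 64 + 75 + 80 + 96 + 100 + 120 + 150 + 160 + 192 + 200 + 240 + 300 + 320 + 400 + 480 + 600 + 800 + 960 + 1200 + 1600 + 2400 = 10948

No, 4800 is not perfect (10948 ≠ 4800)


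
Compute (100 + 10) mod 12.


100 + 10 = 110
110 mod 12 = 2


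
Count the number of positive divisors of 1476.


1476 = 2^2 × 3^2 × 41^1
d(1476) = (2+1) × (2+1) × (1+1) = 18

18 divisors


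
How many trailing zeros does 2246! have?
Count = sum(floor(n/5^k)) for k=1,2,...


floor(2246/5) = 449
floor(2246/25) = 89
floor(2246/125) = 17
floor(2246/625) = 3
Total = 558

558 trailing zeros


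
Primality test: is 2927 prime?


Check divisors up to sqrt(2927) = 54.1018
No divisors found.
2927 is prime.

Yes, 2927 is prime


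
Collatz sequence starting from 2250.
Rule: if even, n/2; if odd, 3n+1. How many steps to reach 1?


2250 → 1125 → 3376 → 1688 → 844 → 422 → 211 → 634 → 317 → 952 → 476 → 238 → 119 → 358 → 179 → 538 → 269 → 808 → 404 → 202 → 101 → 304 → 152 → 76 → 38 → 19 → 58 → 29 → 88 → 44 → 22 → 11 → 34 → 17 → 52 → 26 → 13 → 40 → 20 → 10 → 5 → 16 → 8 → 4 → 2 → 1
Total steps = 45

45 steps


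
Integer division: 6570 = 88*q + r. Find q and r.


6570 = 88 * 74 + 58
Check: 6512 + 58 = 6570

q = 74, r = 58


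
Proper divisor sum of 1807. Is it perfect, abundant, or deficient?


Proper divisors: 1, 13, 139
Sum = 1 + 13 + 139 = 153
153 < 1807 → deficient

s(1807) = 153 (deficient)


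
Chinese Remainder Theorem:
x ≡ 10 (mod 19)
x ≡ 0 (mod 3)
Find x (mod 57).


M = 19*3 = 57
M1 = M/19 = 3, M2 = M/3 = 19
M1^(-1) mod 19 = 13, M2^(-1) mod 3 = 1
x = 10*3*13 + 0*19*1 = 390
390 mod 57 = 48
Check: 48 mod 19 = 10 ✓, 48 mod 3 = 0 ✓

x ≡ 48 (mod 57)


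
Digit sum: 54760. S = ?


5 + 4 + 7 + 6 + 0 = 22


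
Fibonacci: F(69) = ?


Sequence: 1, 1, 2, 3, 5, 8, 13, 21, 34, 55, 89, 144, 233, 377, 610, 987, 1597, 2584, 4181, 6765, 10946, 17711, 28657, 46368, 75025, 121393, 196418, 317811, 514229, 832040, 1346269, 2178309, 3524578, 5702887, 9227465, 14930352, 24157817, 39088169, 63245986, 102334155, 165580141, 267914296, 433494437, 701408733, 1134903170, 1836311903, 2971215073, 4807526976, 7778742049, 12586269025, 20365011074, 32951280099, 53316291173, 86267571272, 139583862445, 225851433717, 365435296162, 591286729879, 956722026041, 1548008755920, 2504730781961, 4052739537881, 6557470319842, 10610209857723, 17167680177565, 27777890035288, 44945570212853, 72723460248141, 117669030460994
F(69) = 117669030460994


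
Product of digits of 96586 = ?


9 × 6 × 5 × 8 × 6 = 12960


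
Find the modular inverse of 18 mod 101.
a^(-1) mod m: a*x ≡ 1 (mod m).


Use the extended Euclidean algorithm on (101, 18); each row r = 101*s + 18*t:
r=101, s=1, t=0
r=18, s=0, t=1
q=5: r=11, s=1, t=-5   [101*(1) + 18*(-5) = 11]
q=1: r=7, s=-1, t=6   [101*(-1) + 18*(6) = 7]
q=1: r=4, s=2, t=-11   [101*(2) + 18*(-11) = 4]
q=1: r=3, s=-3, t=17   [101*(-3) + 18*(17) = 3]
q=1: r=1, s=5, t=-28   [101*(5) + 18*(-28) = 1]
q=3: r=0, s=-18, t=101   [101*(-18) + 18*(101) = 0]
GCD = 1 with t = -28, so 18*(-28) ≡ 1 (mod 101)
Inverse = -28 mod 101 = 73
Check: 18 * 73 = 1314 ≡ 1 (mod 101)

18^(-1) ≡ 73 (mod 101)


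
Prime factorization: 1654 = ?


1654 / 2 = 827
827 / 827 = 1
1654 = 2 × 827


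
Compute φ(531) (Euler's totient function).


531 = 3^2 × 59
Prime factors: 3, 59
φ(531) = 531 × (1-1/3) × (1-1/59)
= 531 × 2/3 × 58/59 = 348

φ(531) = 348


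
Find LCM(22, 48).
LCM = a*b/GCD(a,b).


GCD(22, 48) = 2
LCM = 22*48/2 = 1056/2 = 528

LCM = 528


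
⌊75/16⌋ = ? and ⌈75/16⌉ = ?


75/16 = 4.6875
floor = 4
ceil = 5

floor = 4, ceil = 5


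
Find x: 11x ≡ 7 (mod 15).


GCD(11, 15) = 1, unique solution
a^(-1) mod 15 = 11
x = 11 * 7 mod 15 = 2

x ≡ 2 (mod 15)


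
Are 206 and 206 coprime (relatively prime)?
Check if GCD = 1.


Euclidean algorithm:
206 = 1 * 206 + 0
GCD(206, 206) = 206

No, not coprime (GCD = 206)


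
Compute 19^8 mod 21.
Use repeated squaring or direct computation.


19^1 mod 21 = 19
19^2 mod 21 = 4
19^3 mod 21 = 13
19^4 mod 21 = 16
19^5 mod 21 = 10
19^6 mod 21 = 1
19^7 mod 21 = 19
19^8 mod 21 = 4


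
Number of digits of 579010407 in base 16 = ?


579010407 in base 16 = 2282FF67
Number of digits = 8

8 digits (base 16)


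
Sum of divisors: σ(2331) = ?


Divisors of 2331: 1, 3, 7, 9, 21, 37, 63, 111, 259, 333, 777, 2331
Sum = 1 + 3 + 7 + 9 + 21 + 37 + 63 + 111 + 259 + 333 + 777 + 2331 = 3952

σ(2331) = 3952


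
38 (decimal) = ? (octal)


38 (base 10) = 38 (decimal)
38 (decimal) = 46 (base 8)


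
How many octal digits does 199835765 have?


199835765 in base 8 = 1372240165
Number of digits = 10

10 digits (base 8)


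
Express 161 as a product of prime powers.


161 / 7 = 23
23 / 23 = 1
161 = 7 × 23


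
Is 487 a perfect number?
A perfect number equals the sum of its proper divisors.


Proper divisors of 487: 1
Sum = 1 = 1

No, 487 is not perfect (1 ≠ 487)


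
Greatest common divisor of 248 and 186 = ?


248 = 1 * 186 + 62
186 = 3 * 62 + 0
GCD = 62


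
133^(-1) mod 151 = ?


Use the extended Euclidean algorithm on (151, 133); each row r = 151*s + 133*t:
r=151, s=1, t=0
r=133, s=0, t=1
q=1: r=18, s=1, t=-1   [151*(1) + 133*(-1) = 18]
q=7: r=7, s=-7, t=8   [151*(-7) + 133*(8) = 7]
q=2: r=4, s=15, t=-17   [151*(15) + 133*(-17) = 4]
q=1: r=3, s=-22, t=25   [151*(-22) + 133*(25) = 3]
q=1: r=1, s=37, t=-42   [151*(37) + 133*(-42) = 1]
q=3: r=0, s=-133, t=151   [151*(-133) + 133*(151) = 0]
GCD = 1 with t = -42, so 133*(-42) ≡ 1 (mod 151)
Inverse = -42 mod 151 = 109
Check: 133 * 109 = 14497 ≡ 1 (mod 151)

133^(-1) ≡ 109 (mod 151)


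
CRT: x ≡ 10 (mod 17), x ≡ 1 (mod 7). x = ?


M = 17*7 = 119
M1 = M/17 = 7, M2 = M/7 = 17
M1^(-1) mod 17 = 5, M2^(-1) mod 7 = 5
x = 10*7*5 + 1*17*5 = 435
435 mod 119 = 78
Check: 78 mod 17 = 10 ✓, 78 mod 7 = 1 ✓

x ≡ 78 (mod 119)


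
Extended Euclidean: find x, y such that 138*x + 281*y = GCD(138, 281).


Tabular extended Euclidean (each row: r = 138*s + 281*t):
r=138, s=1, t=0
r=281, s=0, t=1
q=0: r=138, s=1, t=0   [138*(1) + 281*(0) = 138]
q=2: r=5, s=-2, t=1   [138*(-2) + 281*(1) = 5]
q=27: r=3, s=55, t=-27   [138*(55) + 281*(-27) = 3]
q=1: r=2, s=-57, t=28   [138*(-57) + 281*(28) = 2]
q=1: r=1, s=112, t=-55   [138*(112) + 281*(-55) = 1]
q=2: r=0, s=-281, t=138   [138*(-281) + 281*(138) = 0]
GCD = 1; from the row with r=1: x=112, y=-55
Check: 138*(112) + 281*(-55) = 15456 - 15455 = 1

GCD = 1, x = 112, y = -55


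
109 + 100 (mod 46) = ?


109 + 100 = 209
209 mod 46 = 25


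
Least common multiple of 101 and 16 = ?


GCD(101, 16) = 1
LCM = 101*16/1 = 1616/1 = 1616

LCM = 1616


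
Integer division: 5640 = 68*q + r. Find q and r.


5640 = 68 * 82 + 64
Check: 5576 + 64 = 5640

q = 82, r = 64


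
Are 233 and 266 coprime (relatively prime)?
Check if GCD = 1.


Euclidean algorithm:
266 = 1 * 233 + 33
233 = 7 * 33 + 2
33 = 16 * 2 + 1
2 = 2 * 1 + 0
GCD(233, 266) = 1

Yes, coprime (GCD = 1)


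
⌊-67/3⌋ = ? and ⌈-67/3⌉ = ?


-67/3 = -22.3333
floor = -23
ceil = -22

floor = -23, ceil = -22


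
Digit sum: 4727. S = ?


4 + 7 + 2 + 7 = 20


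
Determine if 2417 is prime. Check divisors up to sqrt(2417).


Check divisors up to sqrt(2417) = 49.1630
No divisors found.
2417 is prime.

Yes, 2417 is prime


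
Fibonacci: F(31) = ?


Sequence: 1, 1, 2, 3, 5, 8, 13, 21, 34, 55, 89, 144, 233, 377, 610, 987, 1597, 2584, 4181, 6765, 10946, 17711, 28657, 46368, 75025, 121393, 196418, 317811, 514229, 832040, 1346269
F(31) = 1346269


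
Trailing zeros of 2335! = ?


floor(2335/5) = 467
floor(2335/25) = 93
floor(2335/125) = 18
floor(2335/625) = 3
Total = 581

581 trailing zeros


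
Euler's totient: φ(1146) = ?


1146 = 2 × 3 × 191
Prime factors: 2, 3, 191
φ(1146) = 1146 × (1-1/2) × (1-1/3) × (1-1/191)
= 1146 × 1/2 × 2/3 × 190/191 = 380

φ(1146) = 380


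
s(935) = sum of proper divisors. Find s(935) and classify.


Proper divisors: 1, 5, 11, 17, 55, 85, 187
Sum = 1 + 5 + 11 + 17 + 55 + 85 + 187 = 361
361 < 935 → deficient

s(935) = 361 (deficient)


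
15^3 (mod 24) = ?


15^1 mod 24 = 15
15^2 mod 24 = 9
15^3 mod 24 = 15


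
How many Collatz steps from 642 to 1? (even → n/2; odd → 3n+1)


642 → 321 → 964 → 482 → 241 → 724 → 362 → 181 → 544 → 272 → 136 → 68 → 34 → 17 → 52 → 26 → 13 → 40 → 20 → 10 → 5 → 16 → 8 → 4 → 2 → 1
Total steps = 25

25 steps


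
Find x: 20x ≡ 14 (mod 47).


GCD(20, 47) = 1, unique solution
a^(-1) mod 47 = 40
x = 40 * 14 mod 47 = 43

x ≡ 43 (mod 47)


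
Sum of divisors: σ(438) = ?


Divisors of 438: 1, 2, 3, 6, 73, 146, 219, 438
Sum = 1 + 2 + 3 + 6 + 73 + 146 + 219 + 438 = 888

σ(438) = 888


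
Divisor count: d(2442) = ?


2442 = 2^1 × 3^1 × 11^1 × 37^1
d(2442) = (1+1) × (1+1) × (1+1) × (1+1) = 16

16 divisors


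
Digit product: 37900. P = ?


3 × 7 × 9 × 0 × 0 = 0


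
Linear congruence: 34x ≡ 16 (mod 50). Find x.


GCD(34, 50) = 2 divides 16
Divide: 17x ≡ 8 (mod 25)
x ≡ 24 (mod 25)


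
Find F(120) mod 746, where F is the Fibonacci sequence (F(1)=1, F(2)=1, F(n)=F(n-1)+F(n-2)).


F(k) mod 746 for k=1..120:
1, 1, 2, 3, 5, 8, 13, 21, 34, 55, 89, 144, 233, 377, 610, 241, 105, 346, 451, 51, 502, 553, 309, 116, 425, 541, 220, 15, 235, 250, 485, 735, 474, 463, 191, 654, 99, 7, 106, 113, 219, 332, 551, 137, 688, 79, 21, 100, 121, 221, 342, 563, 159, 722, 135, 111, 246, 357, 603, 214, 71, 285, 356, 641, 251, 146, 397, 543, 194, 737, 185, 176, 361, 537, 152, 689, 95, 38, 133, 171, 304, 475, 33, 508, 541, 303, 98, 401, 499, 154, 653, 61, 714, 29, 743, 26, 23, 49, 72, 121, 193, 314, 507, 75, 582, 657, 493, 404, 151, 555, 706, 515, 475, 244, 719, 217, 190, 407, 597, 258
F(120) mod 746 = 258


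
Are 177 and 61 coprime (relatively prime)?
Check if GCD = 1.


Euclidean algorithm:
177 = 2 * 61 + 55
61 = 1 * 55 + 6
55 = 9 * 6 + 1
6 = 6 * 1 + 0
GCD(177, 61) = 1

Yes, coprime (GCD = 1)


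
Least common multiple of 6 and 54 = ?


GCD(6, 54) = 6
LCM = 6*54/6 = 324/6 = 54

LCM = 54


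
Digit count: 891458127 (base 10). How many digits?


891458127 has 9 digits in base 10
floor(log10(891458127)) + 1 = floor(8.9501) + 1 = 9

9 digits (base 10)


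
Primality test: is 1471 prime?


Check divisors up to sqrt(1471) = 38.3536
No divisors found.
1471 is prime.

Yes, 1471 is prime


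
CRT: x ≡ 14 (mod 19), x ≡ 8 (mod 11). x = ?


M = 19*11 = 209
M1 = M/19 = 11, M2 = M/11 = 19
M1^(-1) mod 19 = 7, M2^(-1) mod 11 = 7
x = 14*11*7 + 8*19*7 = 2142
2142 mod 209 = 52
Check: 52 mod 19 = 14 ✓, 52 mod 11 = 8 ✓

x ≡ 52 (mod 209)


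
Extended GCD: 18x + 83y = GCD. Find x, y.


Tabular extended Euclidean (each row: r = 18*s + 83*t):
r=18, s=1, t=0
r=83, s=0, t=1
q=0: r=18, s=1, t=0   [18*(1) + 83*(0) = 18]
q=4: r=11, s=-4, t=1   [18*(-4) + 83*(1) = 11]
q=1: r=7, s=5, t=-1   [18*(5) + 83*(-1) = 7]
q=1: r=4, s=-9, t=2   [18*(-9) + 83*(2) = 4]
q=1: r=3, s=14, t=-3   [18*(14) + 83*(-3) = 3]
q=1: r=1, s=-23, t=5   [18*(-23) + 83*(5) = 1]
q=3: r=0, s=83, t=-18   [18*(83) + 83*(-18) = 0]
GCD = 1; from the row with r=1: x=-23, y=5
Check: 18*(-23) + 83*(5) = -414 + 415 = 1

GCD = 1, x = -23, y = 5


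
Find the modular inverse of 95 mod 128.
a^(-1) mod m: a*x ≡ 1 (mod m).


Use the extended Euclidean algorithm on (128, 95); each row r = 128*s + 95*t:
r=128, s=1, t=0
r=95, s=0, t=1
q=1: r=33, s=1, t=-1   [128*(1) + 95*(-1) = 33]
q=2: r=29, s=-2, t=3   [128*(-2) + 95*(3) = 29]
q=1: r=4, s=3, t=-4   [128*(3) + 95*(-4) = 4]
q=7: r=1, s=-23, t=31   [128*(-23) + 95*(31) = 1]
q=4: r=0, s=95, t=-128   [128*(95) + 95*(-128) = 0]
GCD = 1 with t = 31, so 95*(31) ≡ 1 (mod 128)
Inverse = 31 mod 128 = 31
Check: 95 * 31 = 2945 ≡ 1 (mod 128)

95^(-1) ≡ 31 (mod 128)


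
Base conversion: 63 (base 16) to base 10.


63 (base 16) = 99 (decimal)
99 (decimal) = 99 (base 10)


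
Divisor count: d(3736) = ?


3736 = 2^3 × 467^1
d(3736) = (3+1) × (1+1) = 8

8 divisors


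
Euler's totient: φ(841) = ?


841 = 29^2
Prime factors: 29
φ(841) = 841 × (1-1/29)
= 841 × 28/29 = 812

φ(841) = 812


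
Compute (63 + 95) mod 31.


63 + 95 = 158
158 mod 31 = 3


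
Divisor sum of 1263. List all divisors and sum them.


Divisors of 1263: 1, 3, 421, 1263
Sum = 1 + 3 + 421 + 1263 = 1688

σ(1263) = 1688


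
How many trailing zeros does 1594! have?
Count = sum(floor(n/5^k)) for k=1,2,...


floor(1594/5) = 318
floor(1594/25) = 63
floor(1594/125) = 12
floor(1594/625) = 2
Total = 395

395 trailing zeros


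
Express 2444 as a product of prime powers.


2444 / 2 = 1222
1222 / 2 = 611
611 / 13 = 47
47 / 47 = 1
2444 = 2^2 × 13 × 47


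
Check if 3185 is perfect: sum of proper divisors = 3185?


Proper divisors of 3185: 1, 5, 7, 13, 35, 49, 65, 91, 245, 455, 637
Sum = 1 + 5 + 7 + 13 + 35 + 49 + 65 + 91 + 245 + 455 + 637 = 1603

No, 3185 is not perfect (1603 ≠ 3185)


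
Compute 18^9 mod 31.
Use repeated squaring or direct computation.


18^1 mod 31 = 18
18^2 mod 31 = 14
18^3 mod 31 = 4
18^4 mod 31 = 10
18^5 mod 31 = 25
18^6 mod 31 = 16
18^7 mod 31 = 9
18^8 mod 31 = 7
18^9 mod 31 = 2


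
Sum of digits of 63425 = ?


6 + 3 + 4 + 2 + 5 = 20


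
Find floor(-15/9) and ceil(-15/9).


-15/9 = -1.6667
floor = -2
ceil = -1

floor = -2, ceil = -1


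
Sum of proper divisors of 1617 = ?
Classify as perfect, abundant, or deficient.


Proper divisors: 1, 3, 7, 11, 21, 33, 49, 77, 147, 231, 539
Sum = 1 + 3 + 7 + 11 + 21 + 33 + 49 + 77 + 147 + 231 + 539 = 1119
1119 < 1617 → deficient

s(1617) = 1119 (deficient)


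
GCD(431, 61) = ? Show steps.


431 = 7 * 61 + 4
61 = 15 * 4 + 1
4 = 4 * 1 + 0
GCD = 1
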